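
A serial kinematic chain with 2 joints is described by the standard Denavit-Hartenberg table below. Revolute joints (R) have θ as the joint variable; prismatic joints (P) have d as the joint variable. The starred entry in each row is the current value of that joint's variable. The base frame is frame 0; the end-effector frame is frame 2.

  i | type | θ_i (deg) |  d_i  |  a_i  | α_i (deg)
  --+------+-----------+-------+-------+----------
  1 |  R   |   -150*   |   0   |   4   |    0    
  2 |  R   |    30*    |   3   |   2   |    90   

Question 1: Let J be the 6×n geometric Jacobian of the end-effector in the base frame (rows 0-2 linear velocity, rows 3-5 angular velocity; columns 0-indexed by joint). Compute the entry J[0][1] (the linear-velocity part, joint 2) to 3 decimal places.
1.732

axis z_1 = (0.0000,0.0000,1.0000); lever o_n−o_1 = (-1.0000,-1.7321,3.0000)
cross product → J_v[:, 1] = (1.7321,-1.0000,0.0000)
J_ω[:, 1] = z_1
entry J[0][1] = 1.7321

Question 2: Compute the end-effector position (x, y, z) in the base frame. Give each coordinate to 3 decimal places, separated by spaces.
after link 1: o_1 = (-3.4641, -2.0000, 0.0000)
after link 2: o_2 = (-4.4641, -3.7321, 3.0000)

-4.464 -3.732 3.000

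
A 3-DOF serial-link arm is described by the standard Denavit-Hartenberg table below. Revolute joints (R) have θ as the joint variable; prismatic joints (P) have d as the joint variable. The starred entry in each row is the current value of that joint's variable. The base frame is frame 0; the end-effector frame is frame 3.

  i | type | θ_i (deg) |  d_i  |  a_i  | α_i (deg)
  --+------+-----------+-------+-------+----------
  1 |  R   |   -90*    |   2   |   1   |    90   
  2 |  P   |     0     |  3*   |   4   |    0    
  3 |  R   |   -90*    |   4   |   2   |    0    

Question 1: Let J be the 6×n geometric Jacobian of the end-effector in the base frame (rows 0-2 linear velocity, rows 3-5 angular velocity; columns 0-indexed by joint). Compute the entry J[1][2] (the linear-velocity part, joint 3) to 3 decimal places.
axis z_2 = (-1.0000,-0.0000,0.0000); lever o_n−o_2 = (-4.0000,0.0000,-2.0000)
cross product → J_v[:, 2] = (0.0000,-2.0000,-0.0000)
J_ω[:, 2] = z_2
entry J[1][2] = -2.0000

-2.000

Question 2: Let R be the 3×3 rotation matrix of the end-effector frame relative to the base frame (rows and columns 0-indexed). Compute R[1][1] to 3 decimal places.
End-effector y-axis (col 1 of R) = (0.0000,-1.0000,0.0000)
R[1][1] = -1.0000

-1.000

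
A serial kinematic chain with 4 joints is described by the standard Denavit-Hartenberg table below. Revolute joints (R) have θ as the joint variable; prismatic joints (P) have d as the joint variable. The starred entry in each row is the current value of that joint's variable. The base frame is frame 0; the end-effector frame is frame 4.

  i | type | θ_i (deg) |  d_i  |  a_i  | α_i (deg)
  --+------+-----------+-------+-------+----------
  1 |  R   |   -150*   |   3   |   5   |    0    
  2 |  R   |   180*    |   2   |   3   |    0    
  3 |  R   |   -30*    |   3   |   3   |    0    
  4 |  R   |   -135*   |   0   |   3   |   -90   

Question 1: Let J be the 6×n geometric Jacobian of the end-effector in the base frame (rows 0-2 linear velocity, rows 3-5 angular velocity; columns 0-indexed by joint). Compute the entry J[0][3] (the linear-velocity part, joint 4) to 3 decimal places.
axis z_3 = (0.0000,0.0000,1.0000); lever o_n−o_3 = (-2.1213,-2.1213,0.0000)
cross product → J_v[:, 3] = (2.1213,-2.1213,0.0000)
J_ω[:, 3] = z_3
entry J[0][3] = 2.1213

2.121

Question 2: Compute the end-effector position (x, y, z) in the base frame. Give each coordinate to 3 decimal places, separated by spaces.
after link 1: o_1 = (-4.3301, -2.5000, 3.0000)
after link 2: o_2 = (-1.7321, -1.0000, 5.0000)
after link 3: o_3 = (1.2679, -1.0000, 8.0000)
after link 4: o_4 = (-0.8534, -3.1213, 8.0000)

-0.853 -3.121 8.000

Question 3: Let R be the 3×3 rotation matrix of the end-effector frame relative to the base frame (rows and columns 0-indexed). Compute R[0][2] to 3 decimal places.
0.707

End-effector z-axis (col 2 of R) = (0.7071,-0.7071,0.0000)
R[0][2] = 0.7071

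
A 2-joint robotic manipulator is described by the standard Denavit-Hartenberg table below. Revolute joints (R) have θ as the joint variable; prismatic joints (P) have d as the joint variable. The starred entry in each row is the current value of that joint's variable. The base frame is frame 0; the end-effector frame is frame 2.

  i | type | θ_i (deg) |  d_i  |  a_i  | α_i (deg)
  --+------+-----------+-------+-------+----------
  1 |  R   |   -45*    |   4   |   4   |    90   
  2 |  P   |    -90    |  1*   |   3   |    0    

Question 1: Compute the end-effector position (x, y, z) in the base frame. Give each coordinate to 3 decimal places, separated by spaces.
after link 1: o_1 = (2.8284, -2.8284, 4.0000)
after link 2: o_2 = (2.1213, -3.5355, 1.0000)

2.121 -3.536 1.000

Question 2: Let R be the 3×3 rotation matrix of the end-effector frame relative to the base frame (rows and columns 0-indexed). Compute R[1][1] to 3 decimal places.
-0.707

End-effector y-axis (col 1 of R) = (0.7071,-0.7071,0.0000)
R[1][1] = -0.7071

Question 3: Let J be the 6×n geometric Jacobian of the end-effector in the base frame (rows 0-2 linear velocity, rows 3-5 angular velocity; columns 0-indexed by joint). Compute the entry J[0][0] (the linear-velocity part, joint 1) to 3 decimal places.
3.536

axis z_0 = ẑ; lever o_n−o_0 = (2.1213,-3.5355,1.0000)
cross product → J_v[:, 0] = (3.5355,2.1213,-0.0000)
J_ω[:, 0] = z_0
entry J[0][0] = 3.5355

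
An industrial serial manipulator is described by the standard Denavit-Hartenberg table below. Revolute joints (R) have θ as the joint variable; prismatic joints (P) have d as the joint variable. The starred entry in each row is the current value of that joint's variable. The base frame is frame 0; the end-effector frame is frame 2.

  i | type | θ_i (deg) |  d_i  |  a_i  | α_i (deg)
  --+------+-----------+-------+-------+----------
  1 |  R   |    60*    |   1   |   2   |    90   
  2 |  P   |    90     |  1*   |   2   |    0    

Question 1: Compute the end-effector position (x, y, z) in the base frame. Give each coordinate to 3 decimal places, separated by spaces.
1.866 1.232 3.000

after link 1: o_1 = (1.0000, 1.7321, 1.0000)
after link 2: o_2 = (1.8660, 1.2321, 3.0000)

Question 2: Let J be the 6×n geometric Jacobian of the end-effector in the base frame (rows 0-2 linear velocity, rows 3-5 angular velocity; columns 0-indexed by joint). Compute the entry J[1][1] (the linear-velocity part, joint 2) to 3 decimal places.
-0.500

prismatic axis z_1 = (0.8660,-0.5000,0.0000)
J_v[:, 1] = z_1; J_ω[:, 1] = (0,0,0)
entry J[1][1] = -0.5000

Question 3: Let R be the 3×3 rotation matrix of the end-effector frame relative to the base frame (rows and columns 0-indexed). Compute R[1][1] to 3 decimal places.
End-effector y-axis (col 1 of R) = (-0.5000,-0.8660,0.0000)
R[1][1] = -0.8660

-0.866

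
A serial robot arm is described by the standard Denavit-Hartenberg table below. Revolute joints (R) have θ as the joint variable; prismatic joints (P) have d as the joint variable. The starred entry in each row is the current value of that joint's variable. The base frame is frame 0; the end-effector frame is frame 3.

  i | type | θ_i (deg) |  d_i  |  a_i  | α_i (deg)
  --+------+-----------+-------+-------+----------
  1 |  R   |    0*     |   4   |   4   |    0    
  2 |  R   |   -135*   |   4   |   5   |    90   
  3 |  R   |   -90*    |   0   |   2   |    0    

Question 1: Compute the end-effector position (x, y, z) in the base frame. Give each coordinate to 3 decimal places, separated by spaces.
0.464 -3.536 6.000

after link 1: o_1 = (4.0000, 0.0000, 4.0000)
after link 2: o_2 = (0.4645, -3.5355, 8.0000)
after link 3: o_3 = (0.4645, -3.5355, 6.0000)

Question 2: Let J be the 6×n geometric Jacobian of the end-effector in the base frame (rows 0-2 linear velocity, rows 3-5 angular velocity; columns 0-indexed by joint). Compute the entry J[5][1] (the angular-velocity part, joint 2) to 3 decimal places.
axis z_1 = (0.0000,0.0000,1.0000); lever o_n−o_1 = (-3.5355,-3.5355,2.0000)
cross product → J_v[:, 1] = (3.5355,-3.5355,0.0000)
J_ω[:, 1] = z_1
entry J[5][1] = 1.0000

1.000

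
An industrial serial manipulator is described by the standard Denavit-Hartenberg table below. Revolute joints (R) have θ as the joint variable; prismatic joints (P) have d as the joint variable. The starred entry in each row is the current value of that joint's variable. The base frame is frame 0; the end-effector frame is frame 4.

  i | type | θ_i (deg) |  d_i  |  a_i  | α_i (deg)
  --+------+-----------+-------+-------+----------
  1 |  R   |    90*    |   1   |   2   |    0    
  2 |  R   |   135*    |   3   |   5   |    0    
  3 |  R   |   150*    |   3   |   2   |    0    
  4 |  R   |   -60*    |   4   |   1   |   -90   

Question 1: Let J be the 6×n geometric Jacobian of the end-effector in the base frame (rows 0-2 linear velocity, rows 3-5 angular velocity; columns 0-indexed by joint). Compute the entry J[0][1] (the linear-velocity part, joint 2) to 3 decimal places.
3.725

axis z_1 = (0.0000,0.0000,1.0000); lever o_n−o_1 = (-0.8966,-3.7250,10.0000)
cross product → J_v[:, 1] = (3.7250,-0.8966,0.0000)
J_ω[:, 1] = z_1
entry J[0][1] = 3.7250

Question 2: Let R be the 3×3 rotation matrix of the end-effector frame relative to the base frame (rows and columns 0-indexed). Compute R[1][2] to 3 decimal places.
0.707

End-effector z-axis (col 2 of R) = (0.7071,0.7071,0.0000)
R[1][2] = 0.7071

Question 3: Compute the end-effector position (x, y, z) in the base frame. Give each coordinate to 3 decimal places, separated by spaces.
after link 1: o_1 = (0.0000, 2.0000, 1.0000)
after link 2: o_2 = (-3.5355, -1.5355, 4.0000)
after link 3: o_3 = (-1.6037, -1.0179, 7.0000)
after link 4: o_4 = (-0.8966, -1.7250, 11.0000)

-0.897 -1.725 11.000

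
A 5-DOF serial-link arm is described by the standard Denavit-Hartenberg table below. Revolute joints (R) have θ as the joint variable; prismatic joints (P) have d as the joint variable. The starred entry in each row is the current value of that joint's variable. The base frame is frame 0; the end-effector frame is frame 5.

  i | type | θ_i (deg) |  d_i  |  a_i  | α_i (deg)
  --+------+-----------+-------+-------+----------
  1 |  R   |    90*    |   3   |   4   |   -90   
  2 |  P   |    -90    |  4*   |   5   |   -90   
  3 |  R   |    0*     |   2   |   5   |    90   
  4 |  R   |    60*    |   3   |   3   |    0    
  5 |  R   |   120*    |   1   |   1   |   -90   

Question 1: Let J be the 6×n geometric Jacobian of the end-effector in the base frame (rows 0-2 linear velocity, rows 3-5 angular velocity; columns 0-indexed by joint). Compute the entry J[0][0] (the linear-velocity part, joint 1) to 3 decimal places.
axis z_0 = ẑ; lever o_n−o_0 = (-8.0000,8.5981,13.5000)
cross product → J_v[:, 0] = (-8.5981,-8.0000,0.0000)
J_ω[:, 0] = z_0
entry J[0][0] = -8.5981

-8.598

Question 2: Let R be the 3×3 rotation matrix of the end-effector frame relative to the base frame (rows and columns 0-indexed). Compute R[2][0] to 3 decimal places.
End-effector x-axis (col 0 of R) = (-0.0000,0.0000,-1.0000)
R[2][0] = -1.0000

-1.000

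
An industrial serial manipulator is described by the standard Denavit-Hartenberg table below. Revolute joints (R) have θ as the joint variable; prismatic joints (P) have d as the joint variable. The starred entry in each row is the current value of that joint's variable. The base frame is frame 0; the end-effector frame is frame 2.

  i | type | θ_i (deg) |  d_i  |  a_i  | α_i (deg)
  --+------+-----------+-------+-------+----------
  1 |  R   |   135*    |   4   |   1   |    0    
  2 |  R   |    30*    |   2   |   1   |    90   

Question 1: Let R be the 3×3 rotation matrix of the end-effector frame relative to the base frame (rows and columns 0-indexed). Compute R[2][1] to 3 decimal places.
End-effector y-axis (col 1 of R) = (-0.0000,-0.0000,1.0000)
R[2][1] = 1.0000

1.000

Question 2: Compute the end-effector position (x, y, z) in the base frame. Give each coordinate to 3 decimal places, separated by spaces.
-1.673 0.966 6.000

after link 1: o_1 = (-0.7071, 0.7071, 4.0000)
after link 2: o_2 = (-1.6730, 0.9659, 6.0000)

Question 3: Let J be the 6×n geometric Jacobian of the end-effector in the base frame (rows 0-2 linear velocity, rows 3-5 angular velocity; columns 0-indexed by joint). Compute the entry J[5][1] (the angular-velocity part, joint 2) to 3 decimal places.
1.000

axis z_1 = (0.0000,0.0000,1.0000); lever o_n−o_1 = (-0.9659,0.2588,2.0000)
cross product → J_v[:, 1] = (-0.2588,-0.9659,0.0000)
J_ω[:, 1] = z_1
entry J[5][1] = 1.0000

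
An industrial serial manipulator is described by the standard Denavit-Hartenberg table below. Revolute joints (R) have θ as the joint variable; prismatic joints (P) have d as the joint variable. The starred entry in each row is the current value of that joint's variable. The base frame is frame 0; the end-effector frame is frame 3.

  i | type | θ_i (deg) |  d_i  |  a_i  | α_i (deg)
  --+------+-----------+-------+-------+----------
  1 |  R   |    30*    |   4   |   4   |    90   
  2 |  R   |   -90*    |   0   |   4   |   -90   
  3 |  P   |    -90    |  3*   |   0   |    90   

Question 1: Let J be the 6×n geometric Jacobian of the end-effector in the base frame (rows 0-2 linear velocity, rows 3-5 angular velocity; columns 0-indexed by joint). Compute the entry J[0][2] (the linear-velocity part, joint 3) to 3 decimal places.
prismatic axis z_2 = (0.8660,0.5000,0.0000)
J_v[:, 2] = z_2; J_ω[:, 2] = (0,0,0)
entry J[0][2] = 0.8660

0.866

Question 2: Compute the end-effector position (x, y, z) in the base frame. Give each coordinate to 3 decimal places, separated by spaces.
6.062 3.500 0.000

after link 1: o_1 = (3.4641, 2.0000, 4.0000)
after link 2: o_2 = (3.4641, 2.0000, 0.0000)
after link 3: o_3 = (6.0622, 3.5000, 0.0000)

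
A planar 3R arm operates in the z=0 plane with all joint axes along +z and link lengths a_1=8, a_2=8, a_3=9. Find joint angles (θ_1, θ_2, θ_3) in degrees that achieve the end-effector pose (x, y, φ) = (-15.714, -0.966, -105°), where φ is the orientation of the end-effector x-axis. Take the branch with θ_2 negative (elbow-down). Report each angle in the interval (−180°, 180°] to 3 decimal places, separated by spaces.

164.997 -29.992 119.995

wrist centre = target − a_3·(cos φ, sin φ) = (-13.3846, 7.7273)
cos θ_2 = (238.8599−8²−8²)/(2·8·8) = 0.8661; θ_2 = -29.9922° (elbow-down)
β = atan2(7.7273,-13.3846) = 150.0009°; ψ = atan2(-3.9991,14.9287) = -14.9961°
θ_1 = β − ψ = 164.9970°
θ_3 = φ − θ_1 − θ_2 = 119.9952° (wrapped to (-180°,180°])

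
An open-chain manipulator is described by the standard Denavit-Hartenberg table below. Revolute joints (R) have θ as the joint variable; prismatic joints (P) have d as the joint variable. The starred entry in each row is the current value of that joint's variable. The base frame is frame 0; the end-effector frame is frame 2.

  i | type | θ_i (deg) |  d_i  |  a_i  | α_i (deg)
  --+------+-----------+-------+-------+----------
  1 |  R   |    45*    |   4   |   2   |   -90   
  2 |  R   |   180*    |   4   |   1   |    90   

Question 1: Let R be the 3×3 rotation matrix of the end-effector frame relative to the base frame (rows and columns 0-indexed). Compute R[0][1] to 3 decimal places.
End-effector y-axis (col 1 of R) = (-0.7071,0.7071,0.0000)
R[0][1] = -0.7071

-0.707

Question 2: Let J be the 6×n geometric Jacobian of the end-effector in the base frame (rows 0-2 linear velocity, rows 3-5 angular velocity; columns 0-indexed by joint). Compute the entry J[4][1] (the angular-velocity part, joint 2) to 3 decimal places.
0.707

axis z_1 = (-0.7071,0.7071,0.0000); lever o_n−o_1 = (-3.5355,2.1213,0.0000)
cross product → J_v[:, 1] = (-0.0000,-0.0000,1.0000)
J_ω[:, 1] = z_1
entry J[4][1] = 0.7071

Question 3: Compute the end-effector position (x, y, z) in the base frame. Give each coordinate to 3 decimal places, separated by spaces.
-2.121 3.536 4.000

after link 1: o_1 = (1.4142, 1.4142, 4.0000)
after link 2: o_2 = (-2.1213, 3.5355, 4.0000)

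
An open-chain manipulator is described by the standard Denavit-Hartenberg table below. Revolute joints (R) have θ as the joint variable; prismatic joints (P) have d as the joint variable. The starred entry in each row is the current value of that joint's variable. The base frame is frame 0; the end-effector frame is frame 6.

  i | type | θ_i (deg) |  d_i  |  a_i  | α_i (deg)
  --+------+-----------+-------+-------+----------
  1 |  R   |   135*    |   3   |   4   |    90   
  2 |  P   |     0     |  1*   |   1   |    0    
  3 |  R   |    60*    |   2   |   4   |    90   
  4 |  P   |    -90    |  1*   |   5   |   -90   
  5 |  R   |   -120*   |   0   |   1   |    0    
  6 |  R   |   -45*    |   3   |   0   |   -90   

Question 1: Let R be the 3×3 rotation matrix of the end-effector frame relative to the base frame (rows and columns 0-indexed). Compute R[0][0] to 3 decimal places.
End-effector x-axis (col 0 of R) = (0.5245,0.8415,-0.1294)
R[0][0] = 0.5245

0.525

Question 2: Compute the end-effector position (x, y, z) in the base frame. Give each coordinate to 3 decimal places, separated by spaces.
after link 1: o_1 = (-2.8284, 2.8284, 3.0000)
after link 2: o_2 = (-2.8284, 4.2426, 3.0000)
after link 3: o_3 = (-2.8284, 7.0711, 6.4641)
after link 4: o_4 = (-6.9763, 4.1479, 5.9641)
after link 5: o_5 = (-7.1531, 5.0318, 5.5311)
after link 6: o_6 = (-8.2138, 6.0924, 8.1292)

-8.214 6.092 8.129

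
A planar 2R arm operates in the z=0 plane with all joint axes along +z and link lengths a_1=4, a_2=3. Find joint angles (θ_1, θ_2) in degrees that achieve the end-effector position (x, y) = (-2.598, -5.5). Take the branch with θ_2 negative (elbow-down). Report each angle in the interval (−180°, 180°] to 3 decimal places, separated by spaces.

-89.999 -60.001

cos θ_2 = (36.9996−4²−3²)/(2·4·3) = 0.5000; θ_2 = -60.0011° (elbow-down)
β = atan2(-5.5000,-2.5980) = -115.2843°; ψ = atan2(-2.5981,5.5000) = -25.2854°
θ_1 = β − ψ = -89.9989°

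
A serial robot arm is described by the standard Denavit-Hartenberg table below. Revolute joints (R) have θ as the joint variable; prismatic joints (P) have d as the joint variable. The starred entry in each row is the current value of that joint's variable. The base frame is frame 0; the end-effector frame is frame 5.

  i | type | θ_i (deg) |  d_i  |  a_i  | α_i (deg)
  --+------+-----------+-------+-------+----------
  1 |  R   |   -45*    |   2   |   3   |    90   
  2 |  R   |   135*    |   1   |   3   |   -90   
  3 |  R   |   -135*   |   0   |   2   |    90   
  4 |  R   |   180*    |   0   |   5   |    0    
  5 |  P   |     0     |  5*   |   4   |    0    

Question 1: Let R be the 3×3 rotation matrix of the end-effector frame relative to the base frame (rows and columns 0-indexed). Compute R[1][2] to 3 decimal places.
0.146

End-effector z-axis (col 2 of R) = (0.8536,0.1464,-0.5000)
R[1][2] = 0.1464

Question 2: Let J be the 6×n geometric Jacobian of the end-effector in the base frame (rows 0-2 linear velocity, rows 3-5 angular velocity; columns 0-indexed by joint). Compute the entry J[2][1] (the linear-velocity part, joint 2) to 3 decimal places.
axis z_1 = (-0.7071,-0.7071,0.0000); lever o_n−o_1 = (3.0858,7.5000,3.1213)
cross product → J_v[:, 1] = (-2.2071,2.2071,-3.1213)
J_ω[:, 1] = z_1
entry J[2][1] = -3.1213

-3.121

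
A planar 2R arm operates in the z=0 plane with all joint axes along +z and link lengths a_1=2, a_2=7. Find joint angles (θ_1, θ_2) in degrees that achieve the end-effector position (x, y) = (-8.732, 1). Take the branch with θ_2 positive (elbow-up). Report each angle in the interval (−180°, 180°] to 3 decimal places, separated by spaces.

cos θ_2 = (77.2478−2²−7²)/(2·2·7) = 0.8660; θ_2 = 30.0036° (elbow-up)
β = atan2(1.0000,-8.7320) = 173.4669°; ψ = atan2(3.5004,8.0620) = 23.4698°
θ_1 = β − ψ = 149.9971°

149.997 30.004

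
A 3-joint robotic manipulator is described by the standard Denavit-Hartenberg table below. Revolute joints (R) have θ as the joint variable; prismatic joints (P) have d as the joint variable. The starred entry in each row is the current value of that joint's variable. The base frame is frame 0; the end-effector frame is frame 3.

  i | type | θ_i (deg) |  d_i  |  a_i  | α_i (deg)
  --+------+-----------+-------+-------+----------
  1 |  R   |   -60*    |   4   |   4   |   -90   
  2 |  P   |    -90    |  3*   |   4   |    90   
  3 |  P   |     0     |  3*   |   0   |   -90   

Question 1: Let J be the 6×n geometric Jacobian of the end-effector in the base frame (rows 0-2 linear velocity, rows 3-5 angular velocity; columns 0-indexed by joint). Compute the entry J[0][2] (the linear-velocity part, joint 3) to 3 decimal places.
prismatic axis z_2 = (-0.5000,0.8660,0.0000)
J_v[:, 2] = z_2; J_ω[:, 2] = (0,0,0)
entry J[0][2] = -0.5000

-0.500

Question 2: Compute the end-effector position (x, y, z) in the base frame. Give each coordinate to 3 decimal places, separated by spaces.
after link 1: o_1 = (2.0000, -3.4641, 4.0000)
after link 2: o_2 = (4.5981, -1.9641, 8.0000)
after link 3: o_3 = (3.0981, 0.6340, 8.0000)

3.098 0.634 8.000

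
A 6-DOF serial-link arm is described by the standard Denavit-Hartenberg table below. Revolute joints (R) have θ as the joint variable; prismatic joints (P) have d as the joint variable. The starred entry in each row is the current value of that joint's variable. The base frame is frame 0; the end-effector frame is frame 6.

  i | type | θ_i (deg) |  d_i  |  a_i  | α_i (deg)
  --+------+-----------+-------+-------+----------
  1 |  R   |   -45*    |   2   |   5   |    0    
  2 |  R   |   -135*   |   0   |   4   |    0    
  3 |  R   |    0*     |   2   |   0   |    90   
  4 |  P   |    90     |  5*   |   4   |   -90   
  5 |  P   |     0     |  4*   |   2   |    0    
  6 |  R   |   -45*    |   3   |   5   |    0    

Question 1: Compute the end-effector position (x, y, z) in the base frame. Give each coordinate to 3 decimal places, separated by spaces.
6.536 5.000 13.536

after link 1: o_1 = (3.5355, -3.5355, 2.0000)
after link 2: o_2 = (-0.4645, -3.5355, 2.0000)
after link 3: o_3 = (-0.4645, -3.5355, 4.0000)
after link 4: o_4 = (-0.4645, 1.4645, 8.0000)
after link 5: o_5 = (3.5355, 1.4645, 10.0000)
after link 6: o_6 = (6.5355, 5.0000, 13.5355)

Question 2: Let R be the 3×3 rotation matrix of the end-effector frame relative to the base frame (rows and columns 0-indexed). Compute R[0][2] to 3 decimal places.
1.000

End-effector z-axis (col 2 of R) = (1.0000,0.0000,0.0000)
R[0][2] = 1.0000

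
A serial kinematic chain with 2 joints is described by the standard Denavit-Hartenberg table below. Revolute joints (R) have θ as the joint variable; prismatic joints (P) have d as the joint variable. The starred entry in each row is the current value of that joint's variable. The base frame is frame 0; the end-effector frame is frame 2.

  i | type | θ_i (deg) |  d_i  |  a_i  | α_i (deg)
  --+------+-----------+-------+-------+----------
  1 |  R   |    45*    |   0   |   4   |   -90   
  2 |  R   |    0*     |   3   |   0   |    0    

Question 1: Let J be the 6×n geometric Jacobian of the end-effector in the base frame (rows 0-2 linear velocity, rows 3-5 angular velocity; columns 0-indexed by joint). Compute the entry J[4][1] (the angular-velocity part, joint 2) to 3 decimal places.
0.707

axis z_1 = (-0.7071,0.7071,0.0000); lever o_n−o_1 = (-2.1213,2.1213,0.0000)
cross product → J_v[:, 1] = (0.0000,0.0000,0.0000)
J_ω[:, 1] = z_1
entry J[4][1] = 0.7071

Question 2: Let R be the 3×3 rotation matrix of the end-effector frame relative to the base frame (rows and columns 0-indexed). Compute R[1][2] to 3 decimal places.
End-effector z-axis (col 2 of R) = (-0.7071,0.7071,0.0000)
R[1][2] = 0.7071

0.707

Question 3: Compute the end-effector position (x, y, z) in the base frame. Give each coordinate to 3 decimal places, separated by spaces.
after link 1: o_1 = (2.8284, 2.8284, 0.0000)
after link 2: o_2 = (0.7071, 4.9497, 0.0000)

0.707 4.950 0.000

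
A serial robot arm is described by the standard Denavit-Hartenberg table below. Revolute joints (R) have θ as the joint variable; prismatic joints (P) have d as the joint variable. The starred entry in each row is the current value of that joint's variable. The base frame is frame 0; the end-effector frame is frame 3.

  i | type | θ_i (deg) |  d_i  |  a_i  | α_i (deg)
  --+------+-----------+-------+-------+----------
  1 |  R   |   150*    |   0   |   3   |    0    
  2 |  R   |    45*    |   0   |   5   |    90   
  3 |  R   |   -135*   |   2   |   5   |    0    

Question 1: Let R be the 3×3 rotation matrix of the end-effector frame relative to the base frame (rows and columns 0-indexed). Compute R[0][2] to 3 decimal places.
End-effector z-axis (col 2 of R) = (-0.2588,0.9659,0.0000)
R[0][2] = -0.2588

-0.259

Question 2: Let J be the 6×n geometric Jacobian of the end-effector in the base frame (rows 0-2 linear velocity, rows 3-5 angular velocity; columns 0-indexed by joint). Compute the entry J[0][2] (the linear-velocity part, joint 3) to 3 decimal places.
axis z_2 = (-0.2588,0.9659,0.0000); lever o_n−o_2 = (2.8974,2.8469,-3.5355)
cross product → J_v[:, 2] = (-3.4151,-0.9151,-3.5355)
J_ω[:, 2] = z_2
entry J[0][2] = -3.4151

-3.415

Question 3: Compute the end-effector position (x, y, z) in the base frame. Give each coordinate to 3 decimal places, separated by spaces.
after link 1: o_1 = (-2.5981, 1.5000, 0.0000)
after link 2: o_2 = (-7.4277, 0.2059, 0.0000)
after link 3: o_3 = (-4.5303, 3.0528, -3.5355)

-4.530 3.053 -3.536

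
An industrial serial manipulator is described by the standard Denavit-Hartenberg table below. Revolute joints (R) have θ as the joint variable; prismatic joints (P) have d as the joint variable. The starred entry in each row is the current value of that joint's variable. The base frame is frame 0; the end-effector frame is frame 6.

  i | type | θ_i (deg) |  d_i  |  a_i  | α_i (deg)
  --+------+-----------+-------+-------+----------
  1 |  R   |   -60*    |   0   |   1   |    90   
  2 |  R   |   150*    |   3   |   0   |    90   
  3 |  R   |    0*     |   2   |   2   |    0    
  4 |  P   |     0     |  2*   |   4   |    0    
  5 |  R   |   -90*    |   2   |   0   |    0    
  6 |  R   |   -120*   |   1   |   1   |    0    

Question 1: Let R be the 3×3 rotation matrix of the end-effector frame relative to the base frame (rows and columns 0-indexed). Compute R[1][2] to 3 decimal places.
-0.433

End-effector z-axis (col 2 of R) = (0.2500,-0.4330,0.8660)
R[1][2] = -0.4330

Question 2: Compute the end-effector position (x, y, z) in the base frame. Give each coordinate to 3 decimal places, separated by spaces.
after link 1: o_1 = (0.5000, -0.8660, 0.0000)
after link 2: o_2 = (-2.0981, -2.3660, 0.0000)
after link 3: o_3 = (-2.4641, -1.7321, 2.7321)
after link 4: o_4 = (-3.6962, 0.4019, 6.4641)
after link 5: o_5 = (-3.1962, -0.4641, 8.1962)
after link 6: o_6 = (-3.0042, -1.7966, 8.6292)

-3.004 -1.797 8.629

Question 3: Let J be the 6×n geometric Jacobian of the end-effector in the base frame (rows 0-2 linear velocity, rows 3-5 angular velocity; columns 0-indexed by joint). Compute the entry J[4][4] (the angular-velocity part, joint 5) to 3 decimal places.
axis z_4 = (0.2500,-0.4330,0.8660); lever o_n−o_4 = (0.6920,-2.1986,2.1651)
cross product → J_v[:, 4] = (0.9665,0.0580,-0.2500)
J_ω[:, 4] = z_4
entry J[4][4] = -0.4330

-0.433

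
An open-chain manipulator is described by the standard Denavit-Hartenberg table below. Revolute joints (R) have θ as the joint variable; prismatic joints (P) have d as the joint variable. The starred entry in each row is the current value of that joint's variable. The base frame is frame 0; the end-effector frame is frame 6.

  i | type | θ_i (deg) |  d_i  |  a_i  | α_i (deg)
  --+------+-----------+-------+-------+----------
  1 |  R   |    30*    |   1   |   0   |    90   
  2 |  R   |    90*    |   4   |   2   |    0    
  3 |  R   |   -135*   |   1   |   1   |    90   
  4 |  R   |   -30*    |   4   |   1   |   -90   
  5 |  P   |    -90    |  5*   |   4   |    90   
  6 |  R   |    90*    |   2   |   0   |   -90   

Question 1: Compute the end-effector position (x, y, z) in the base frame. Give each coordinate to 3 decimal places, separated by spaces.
after link 1: o_1 = (0.0000, 0.0000, 1.0000)
after link 2: o_2 = (2.0000, -3.4641, 3.0000)
after link 3: o_3 = (3.1124, -3.9766, 2.2929)
after link 4: o_4 = (0.9432, -4.6516, -1.1479)
after link 5: o_5 = (2.1897, -8.9319, -5.7441)
after link 6: o_6 = (1.6291, -10.4103, -4.5194)

1.629 -10.410 -4.519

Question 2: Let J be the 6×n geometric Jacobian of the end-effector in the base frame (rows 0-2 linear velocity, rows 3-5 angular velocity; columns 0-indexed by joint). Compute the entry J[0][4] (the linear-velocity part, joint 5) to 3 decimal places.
0.739

prismatic axis z_4 = (0.7392,-0.5732,-0.3536)
J_v[:, 4] = z_4; J_ω[:, 4] = (0,0,0)
entry J[0][4] = 0.7392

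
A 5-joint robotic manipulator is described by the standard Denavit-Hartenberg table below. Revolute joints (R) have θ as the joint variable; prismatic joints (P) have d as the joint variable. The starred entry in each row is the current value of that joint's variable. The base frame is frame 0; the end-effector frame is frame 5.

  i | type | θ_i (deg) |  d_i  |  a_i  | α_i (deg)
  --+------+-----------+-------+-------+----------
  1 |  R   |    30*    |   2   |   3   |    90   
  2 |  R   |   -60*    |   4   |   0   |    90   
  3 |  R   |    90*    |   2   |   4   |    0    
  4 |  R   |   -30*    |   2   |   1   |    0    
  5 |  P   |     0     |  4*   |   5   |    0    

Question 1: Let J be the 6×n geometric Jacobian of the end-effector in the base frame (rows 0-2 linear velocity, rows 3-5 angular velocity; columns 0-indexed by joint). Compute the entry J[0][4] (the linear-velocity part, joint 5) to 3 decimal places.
prismatic axis z_4 = (-0.7500,-0.4330,-0.5000)
J_v[:, 4] = z_4; J_ω[:, 4] = (0,0,0)
entry J[0][4] = -0.7500

-0.750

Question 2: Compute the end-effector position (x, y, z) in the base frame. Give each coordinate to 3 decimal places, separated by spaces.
4.495 -12.642 -4.598

after link 1: o_1 = (2.5981, 1.5000, 2.0000)
after link 2: o_2 = (4.5981, -1.9641, 2.0000)
after link 3: o_3 = (5.0981, -6.2942, 1.0000)
after link 4: o_4 = (4.2476, -7.7853, -0.4330)
after link 5: o_5 = (4.4952, -12.6423, -4.5981)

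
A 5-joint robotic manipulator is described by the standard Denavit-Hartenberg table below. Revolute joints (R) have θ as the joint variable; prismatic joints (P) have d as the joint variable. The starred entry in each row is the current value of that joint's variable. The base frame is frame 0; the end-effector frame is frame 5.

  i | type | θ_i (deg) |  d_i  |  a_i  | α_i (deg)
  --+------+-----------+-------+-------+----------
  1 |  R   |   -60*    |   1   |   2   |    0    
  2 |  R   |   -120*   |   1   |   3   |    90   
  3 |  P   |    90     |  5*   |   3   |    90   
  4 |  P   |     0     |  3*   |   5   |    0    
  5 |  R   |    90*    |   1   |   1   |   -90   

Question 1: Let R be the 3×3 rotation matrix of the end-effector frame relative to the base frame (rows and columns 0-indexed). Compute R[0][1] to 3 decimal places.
End-effector y-axis (col 1 of R) = (1.0000,0.0000,0.0000)
R[0][1] = 1.0000

1.000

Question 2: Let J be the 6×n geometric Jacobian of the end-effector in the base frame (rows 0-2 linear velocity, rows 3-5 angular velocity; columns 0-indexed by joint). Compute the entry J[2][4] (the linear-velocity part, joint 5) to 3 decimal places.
-1.000

axis z_4 = (-1.0000,-0.0000,-0.0000); lever o_n−o_4 = (-1.0000,1.0000,0.0000)
cross product → J_v[:, 4] = (0.0000,0.0000,-1.0000)
J_ω[:, 4] = z_4
entry J[2][4] = -1.0000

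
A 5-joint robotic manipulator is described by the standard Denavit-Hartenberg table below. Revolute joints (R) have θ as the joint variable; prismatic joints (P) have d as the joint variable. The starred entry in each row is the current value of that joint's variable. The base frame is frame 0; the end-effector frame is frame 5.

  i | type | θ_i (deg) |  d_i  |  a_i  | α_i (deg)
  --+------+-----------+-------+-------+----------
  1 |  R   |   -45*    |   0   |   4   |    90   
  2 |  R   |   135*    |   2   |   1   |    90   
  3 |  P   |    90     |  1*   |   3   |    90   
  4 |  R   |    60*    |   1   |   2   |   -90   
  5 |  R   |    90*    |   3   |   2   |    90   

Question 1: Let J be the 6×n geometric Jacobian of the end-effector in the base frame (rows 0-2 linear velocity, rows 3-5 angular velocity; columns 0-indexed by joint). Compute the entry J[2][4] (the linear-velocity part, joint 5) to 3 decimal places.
-1.225

axis z_4 = (0.8624,0.3624,0.3536); lever o_n−o_4 = (3.5871,0.0871,-0.3536)
cross product → J_v[:, 4] = (-0.1589,1.5731,-1.2247)
J_ω[:, 4] = z_4
entry J[2][4] = -1.2247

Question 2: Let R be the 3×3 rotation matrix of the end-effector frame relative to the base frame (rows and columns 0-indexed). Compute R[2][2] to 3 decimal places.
0.612

End-effector z-axis (col 2 of R) = (0.0795,-0.7866,0.6124)
R[2][2] = 0.6124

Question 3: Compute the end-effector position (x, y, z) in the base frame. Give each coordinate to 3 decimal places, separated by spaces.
2.539 -7.350 2.993

after link 1: o_1 = (2.8284, -2.8284, 0.0000)
after link 2: o_2 = (0.9142, -3.7426, 0.7071)
after link 3: o_3 = (-0.7071, -6.3640, 1.4142)
after link 4: o_4 = (-1.0482, -7.4371, 3.3461)
after link 5: o_5 = (2.5389, -7.3500, 2.9925)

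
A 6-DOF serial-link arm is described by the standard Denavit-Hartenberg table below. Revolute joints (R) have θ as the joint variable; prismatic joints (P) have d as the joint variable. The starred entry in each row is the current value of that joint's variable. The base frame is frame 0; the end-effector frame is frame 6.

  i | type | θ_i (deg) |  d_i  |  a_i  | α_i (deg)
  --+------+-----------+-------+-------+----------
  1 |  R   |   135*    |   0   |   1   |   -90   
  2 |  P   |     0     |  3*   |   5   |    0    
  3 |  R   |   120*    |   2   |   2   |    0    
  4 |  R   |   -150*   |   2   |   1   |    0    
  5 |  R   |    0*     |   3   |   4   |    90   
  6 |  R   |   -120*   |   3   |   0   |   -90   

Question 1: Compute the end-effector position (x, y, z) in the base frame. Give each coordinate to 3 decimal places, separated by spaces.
after link 1: o_1 = (-0.7071, 0.7071, 0.0000)
after link 2: o_2 = (-6.3640, 2.1213, 0.0000)
after link 3: o_3 = (-7.0711, 0.0000, -1.7321)
after link 4: o_4 = (-9.0977, -0.8018, -1.2321)
after link 5: o_5 = (-13.6685, -0.4737, 0.7679)
after link 6: o_6 = (-12.6078, -1.5343, 3.3660)

-12.608 -1.534 3.366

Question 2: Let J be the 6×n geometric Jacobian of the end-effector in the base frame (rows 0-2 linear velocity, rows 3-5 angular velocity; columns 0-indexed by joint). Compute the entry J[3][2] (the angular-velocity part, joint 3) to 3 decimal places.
-0.707

axis z_2 = (-0.7071,-0.7071,0.0000); lever o_n−o_2 = (-6.2438,-3.6557,3.3660)
cross product → J_v[:, 2] = (-2.3801,2.3801,-1.8301)
J_ω[:, 2] = z_2
entry J[3][2] = -0.7071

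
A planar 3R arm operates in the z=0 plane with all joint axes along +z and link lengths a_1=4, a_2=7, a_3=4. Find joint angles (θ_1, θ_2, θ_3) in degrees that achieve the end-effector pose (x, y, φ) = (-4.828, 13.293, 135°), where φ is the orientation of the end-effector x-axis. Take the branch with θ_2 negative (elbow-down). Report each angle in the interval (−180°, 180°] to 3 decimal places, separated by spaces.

wrist centre = target − a_3·(cos φ, sin φ) = (-1.9996, 10.4646)
cos θ_2 = (113.5056−4²−7²)/(2·4·7) = 0.8662; θ_2 = -29.9833° (elbow-down)
β = atan2(10.4646,-1.9996) = 100.8177°; ψ = atan2(-3.4982,10.0632) = -19.1688°
θ_1 = β − ψ = 119.9865°
θ_3 = φ − θ_1 − θ_2 = 44.9968° (wrapped to (-180°,180°])

119.986 -29.983 44.997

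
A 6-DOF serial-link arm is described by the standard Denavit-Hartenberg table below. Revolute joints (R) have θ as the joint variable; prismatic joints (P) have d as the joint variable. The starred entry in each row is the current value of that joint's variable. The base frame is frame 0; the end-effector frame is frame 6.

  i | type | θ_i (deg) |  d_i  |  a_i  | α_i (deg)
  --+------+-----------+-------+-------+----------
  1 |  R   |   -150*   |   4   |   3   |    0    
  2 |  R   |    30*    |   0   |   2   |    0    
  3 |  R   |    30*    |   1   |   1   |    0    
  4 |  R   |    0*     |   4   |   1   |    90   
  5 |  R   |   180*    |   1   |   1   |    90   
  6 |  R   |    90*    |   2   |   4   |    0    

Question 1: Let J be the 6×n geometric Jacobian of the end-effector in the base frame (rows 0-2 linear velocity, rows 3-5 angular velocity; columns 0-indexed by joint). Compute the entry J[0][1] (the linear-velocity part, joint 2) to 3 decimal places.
2.732

axis z_1 = (0.0000,0.0000,1.0000); lever o_n−o_1 = (-6.0000,-2.7321,7.0000)
cross product → J_v[:, 1] = (2.7321,-6.0000,0.0000)
J_ω[:, 1] = z_1
entry J[0][1] = 2.7321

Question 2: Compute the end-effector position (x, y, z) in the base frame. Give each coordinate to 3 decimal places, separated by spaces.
after link 1: o_1 = (-2.5981, -1.5000, 4.0000)
after link 2: o_2 = (-3.5981, -3.2321, 4.0000)
after link 3: o_3 = (-3.5981, -4.2321, 5.0000)
after link 4: o_4 = (-3.5981, -5.2321, 9.0000)
after link 5: o_5 = (-4.5981, -4.2321, 9.0000)
after link 6: o_6 = (-8.5981, -4.2321, 11.0000)

-8.598 -4.232 11.000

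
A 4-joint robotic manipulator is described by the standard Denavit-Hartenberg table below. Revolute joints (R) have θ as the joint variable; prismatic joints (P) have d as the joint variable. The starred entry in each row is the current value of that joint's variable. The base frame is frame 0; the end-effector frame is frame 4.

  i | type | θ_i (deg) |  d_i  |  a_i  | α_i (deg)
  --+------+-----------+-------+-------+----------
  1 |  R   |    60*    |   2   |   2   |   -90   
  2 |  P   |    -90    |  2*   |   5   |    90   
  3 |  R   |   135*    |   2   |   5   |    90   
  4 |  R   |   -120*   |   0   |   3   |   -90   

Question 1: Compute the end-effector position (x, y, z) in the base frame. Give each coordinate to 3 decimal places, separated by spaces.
after link 1: o_1 = (1.0000, 1.7321, 2.0000)
after link 2: o_2 = (-0.7321, 2.7321, 7.0000)
after link 3: o_3 = (-4.7939, 2.7678, 3.4645)
after link 4: o_4 = (-2.5763, 4.4874, 4.5251)

-2.576 4.487 4.525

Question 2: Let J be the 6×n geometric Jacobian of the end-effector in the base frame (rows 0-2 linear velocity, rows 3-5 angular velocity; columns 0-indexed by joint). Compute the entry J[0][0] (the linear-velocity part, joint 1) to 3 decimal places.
axis z_0 = ẑ; lever o_n−o_0 = (-2.5763,4.4874,4.5251)
cross product → J_v[:, 0] = (-4.4874,-2.5763,0.0000)
J_ω[:, 0] = z_0
entry J[0][0] = -4.4874

-4.487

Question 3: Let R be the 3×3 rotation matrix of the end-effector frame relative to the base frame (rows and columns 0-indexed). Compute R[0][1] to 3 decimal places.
0.612

End-effector y-axis (col 1 of R) = (0.6124,-0.3536,-0.7071)
R[0][1] = 0.6124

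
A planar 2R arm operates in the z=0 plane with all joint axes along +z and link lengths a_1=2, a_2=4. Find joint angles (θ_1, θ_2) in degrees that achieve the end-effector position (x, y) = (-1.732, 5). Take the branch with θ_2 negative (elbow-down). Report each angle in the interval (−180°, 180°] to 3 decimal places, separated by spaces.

150.000 -60.001

cos θ_2 = (27.9998−2²−4²)/(2·2·4) = 0.5000; θ_2 = -60.0007° (elbow-down)
β = atan2(5.0000,-1.7320) = 109.1061°; ψ = atan2(-3.4641,4.0000) = -40.8939°
θ_1 = β − ψ = 150.0000°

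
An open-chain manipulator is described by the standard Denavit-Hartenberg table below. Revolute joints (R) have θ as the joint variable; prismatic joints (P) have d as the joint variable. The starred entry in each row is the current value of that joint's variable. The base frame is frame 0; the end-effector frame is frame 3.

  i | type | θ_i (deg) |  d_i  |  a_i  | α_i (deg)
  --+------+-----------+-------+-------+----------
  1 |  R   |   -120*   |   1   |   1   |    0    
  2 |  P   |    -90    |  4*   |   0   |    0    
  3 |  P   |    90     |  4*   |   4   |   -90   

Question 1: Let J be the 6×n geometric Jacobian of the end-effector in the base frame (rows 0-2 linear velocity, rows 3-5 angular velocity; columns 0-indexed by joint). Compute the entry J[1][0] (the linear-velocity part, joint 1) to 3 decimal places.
-2.500

axis z_0 = ẑ; lever o_n−o_0 = (-2.5000,-4.3301,9.0000)
cross product → J_v[:, 0] = (4.3301,-2.5000,0.0000)
J_ω[:, 0] = z_0
entry J[1][0] = -2.5000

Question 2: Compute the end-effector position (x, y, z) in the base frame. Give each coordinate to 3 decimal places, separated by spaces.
-2.500 -4.330 9.000

after link 1: o_1 = (-0.5000, -0.8660, 1.0000)
after link 2: o_2 = (-0.5000, -0.8660, 5.0000)
after link 3: o_3 = (-2.5000, -4.3301, 9.0000)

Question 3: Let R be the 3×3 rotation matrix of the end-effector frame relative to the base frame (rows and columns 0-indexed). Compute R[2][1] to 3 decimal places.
End-effector y-axis (col 1 of R) = (0.0000,-0.0000,-1.0000)
R[2][1] = -1.0000

-1.000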